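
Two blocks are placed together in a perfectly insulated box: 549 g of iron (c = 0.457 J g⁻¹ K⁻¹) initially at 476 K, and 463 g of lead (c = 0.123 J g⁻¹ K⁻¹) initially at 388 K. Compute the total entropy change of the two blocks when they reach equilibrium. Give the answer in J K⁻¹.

Energy balance: T_f = (m₁c₁T₁ + m₂c₂T₂)/(m₁c₁ + m₂c₂) = 459.72 K.
ΔS₁ = m₁c₁ ln(T_f/T₁) = 250.893 × ln(459.72/476) = -8.731 J/K.
ΔS₂ = m₂c₂ ln(T_f/T₂) = 56.949 × ln(459.72/388) = 9.659 J/K.
ΔS_total = -8.731 + 9.659 = 0.928 J/K.

ΔS_total = 0.928 J/K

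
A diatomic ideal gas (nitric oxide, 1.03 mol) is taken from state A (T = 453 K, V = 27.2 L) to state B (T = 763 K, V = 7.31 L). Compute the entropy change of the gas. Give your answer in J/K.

ΔS = -0.0904 J/K

Entropy is a state function: ΔS = nC_V ln(T₂/T₁) + nR ln(V₂/V₁), with C_V = 5R/2 = 20.79 J mol⁻¹ K⁻¹ for a diatomic ideal gas.
ΔS = 1.03 × [20.79 × ln(763/453) + 8.314 × ln(7.31/27.2)] = -0.0904 J/K.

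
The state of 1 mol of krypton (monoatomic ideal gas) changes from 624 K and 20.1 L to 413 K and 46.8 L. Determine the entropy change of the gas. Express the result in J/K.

Entropy is a state function: ΔS = nC_V ln(T₂/T₁) + nR ln(V₂/V₁), with C_V = 3R/2 = 12.47 J mol⁻¹ K⁻¹ for a monoatomic ideal gas.
ΔS = 1 × [12.47 × ln(413/624) + 8.314 × ln(46.8/20.1)] = 1.88 J/K.

ΔS = 1.88 J/K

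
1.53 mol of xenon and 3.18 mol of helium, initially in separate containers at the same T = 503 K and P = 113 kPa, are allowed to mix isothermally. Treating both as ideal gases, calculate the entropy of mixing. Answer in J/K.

Mole fractions: x_A = 1.53/4.71 = 0.325, x_B = 0.675.
ΔS_mix = −R(n_A ln x_A + n_B ln x_B) = −8.314 × (1.53 ln 0.325 + 3.18 ln 0.675) = 24.7 J/K.

ΔS_mix = 24.7 J/K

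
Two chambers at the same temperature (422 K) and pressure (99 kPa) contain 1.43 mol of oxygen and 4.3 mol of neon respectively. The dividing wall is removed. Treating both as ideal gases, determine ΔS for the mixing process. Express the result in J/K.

ΔS_mix = 26.8 J/K

Mole fractions: x_A = 1.43/5.73 = 0.25, x_B = 0.75.
ΔS_mix = −R(n_A ln x_A + n_B ln x_B) = −8.314 × (1.43 ln 0.25 + 4.3 ln 0.75) = 26.8 J/K.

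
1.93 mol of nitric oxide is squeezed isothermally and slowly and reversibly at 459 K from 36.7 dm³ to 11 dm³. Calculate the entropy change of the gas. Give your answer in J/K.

For an isothermal ideal gas ΔS_gas = nR ln(V₂/V₁) = 1.93 × 8.314 × ln(11/36.7) = -19.3 J/K.

ΔS_gas = -19.3 J/K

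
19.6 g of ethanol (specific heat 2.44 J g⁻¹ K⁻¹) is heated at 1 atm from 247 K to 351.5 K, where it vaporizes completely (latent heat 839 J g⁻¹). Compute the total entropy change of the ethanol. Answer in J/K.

ΔS = 63.7 J/K

Warming step: ΔS₁ = m c ln(T_tr/T_i) = 19.6 × 2.44 × ln(351.5/247) = 16.87 J/K.
Phase change: ΔS₂ = +mL/T_tr = 19.6 × 839 / 351.5 = 46.78 J/K.
ΔS_total = (16.87) + (46.78) = 63.7 J/K.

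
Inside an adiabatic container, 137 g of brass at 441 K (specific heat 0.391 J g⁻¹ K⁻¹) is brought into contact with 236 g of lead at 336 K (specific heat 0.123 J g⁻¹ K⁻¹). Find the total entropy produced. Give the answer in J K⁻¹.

Energy balance: T_f = (m₁c₁T₁ + m₂c₂T₂)/(m₁c₁ + m₂c₂) = 404.1 K.
ΔS₁ = m₁c₁ ln(T_f/T₁) = 53.567 × ln(404.1/441) = -4.681 J/K.
ΔS₂ = m₂c₂ ln(T_f/T₂) = 29.028 × ln(404.1/336) = 5.357 J/K.
ΔS_total = -4.681 + 5.357 = 0.676 J/K.

ΔS_total = 0.676 J/K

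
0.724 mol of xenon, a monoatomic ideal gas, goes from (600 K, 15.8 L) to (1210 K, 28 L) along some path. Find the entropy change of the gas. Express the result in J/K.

Entropy is a state function: ΔS = nC_V ln(T₂/T₁) + nR ln(V₂/V₁), with C_V = 3R/2 = 12.47 J mol⁻¹ K⁻¹ for a monoatomic ideal gas.
ΔS = 0.724 × [12.47 × ln(1210/600) + 8.314 × ln(28/15.8)] = 9.78 J/K.

ΔS = 9.78 J/K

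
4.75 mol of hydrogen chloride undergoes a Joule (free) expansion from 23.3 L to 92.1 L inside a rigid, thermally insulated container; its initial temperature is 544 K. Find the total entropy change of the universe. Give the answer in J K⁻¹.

For an ideal gas in free expansion Q = 0 and W = 0, so T is unchanged.
Entropy is a state function; using a reversible isothermal path, ΔS_gas = nR ln(V₂/V₁) = 4.75 × 8.314 × ln(92.1/23.3) = 54.3 J/K.
The insulated surroundings exchange no heat, so ΔS_surr = 0 and ΔS_universe = ΔS_gas.

ΔS_universe = 54.3 J/K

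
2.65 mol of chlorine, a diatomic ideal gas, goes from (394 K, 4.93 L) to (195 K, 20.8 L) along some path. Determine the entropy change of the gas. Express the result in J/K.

Entropy is a state function: ΔS = nC_V ln(T₂/T₁) + nR ln(V₂/V₁), with C_V = 5R/2 = 20.79 J mol⁻¹ K⁻¹ for a diatomic ideal gas.
ΔS = 2.65 × [20.79 × ln(195/394) + 8.314 × ln(20.8/4.93)] = -7.02 J/K.

ΔS = -7.02 J/K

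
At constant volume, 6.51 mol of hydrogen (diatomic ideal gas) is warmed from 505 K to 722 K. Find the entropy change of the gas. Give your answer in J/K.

At constant volume, ΔS = nC_V ln(T₂/T₁) with C_V = 5R/2 = 20.79 J mol⁻¹ K⁻¹.
ΔS = 6.51 × 20.79 × ln(722/505) = 48.4 J/K.

ΔS = 48.4 J/K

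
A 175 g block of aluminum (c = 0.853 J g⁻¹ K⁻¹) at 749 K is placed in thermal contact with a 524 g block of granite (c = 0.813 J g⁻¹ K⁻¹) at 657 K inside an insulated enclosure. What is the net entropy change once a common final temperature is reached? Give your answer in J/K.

ΔS_total = 0.969 J/K

Energy balance: T_f = (m₁c₁T₁ + m₂c₂T₂)/(m₁c₁ + m₂c₂) = 680.87 K.
ΔS₁ = m₁c₁ ln(T_f/T₁) = 149.275 × ln(680.87/749) = -14.236 J/K.
ΔS₂ = m₂c₂ ln(T_f/T₂) = 426.012 × ln(680.87/657) = 15.205 J/K.
ΔS_total = -14.236 + 15.205 = 0.969 J/K.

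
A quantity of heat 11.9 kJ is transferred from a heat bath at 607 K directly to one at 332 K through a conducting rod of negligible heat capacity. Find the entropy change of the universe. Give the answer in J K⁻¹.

ΔS_total = 16.2 J/K

ΔS_hot = −Q/T_H = −11900/607 = -19.6 J/K and ΔS_cold = +Q/T_C = 11900/332 = 35.84 J/K.
ΔS_total = -19.6 + 35.84 = 16.2 J/K, positive as the second law requires.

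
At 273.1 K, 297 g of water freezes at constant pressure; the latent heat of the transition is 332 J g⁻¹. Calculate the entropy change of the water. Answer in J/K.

Heat released by the substance: Q = −mL = −297 × 332 = −98604 J.
At constant T, ΔS = Q_rev/T = −98604 / 273.1 = -361 J/K.

ΔS = -361 J/K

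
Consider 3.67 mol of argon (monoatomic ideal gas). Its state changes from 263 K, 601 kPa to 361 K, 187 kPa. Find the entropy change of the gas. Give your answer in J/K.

ΔS = 59.8 J/K

ΔS = nC_p ln(T₂/T₁) − nR ln(P₂/P₁), with C_p = 5R/2 = 20.79 J mol⁻¹ K⁻¹ for a monoatomic ideal gas.
ΔS = 3.67 × [20.79 × ln(361/263) − 8.314 × ln(187/601)] = 59.8 J/K.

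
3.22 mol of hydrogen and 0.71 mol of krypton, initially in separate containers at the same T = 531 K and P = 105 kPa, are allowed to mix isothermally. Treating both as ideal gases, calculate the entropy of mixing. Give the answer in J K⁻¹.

Mole fractions: x_A = 3.22/3.93 = 0.819, x_B = 0.181.
ΔS_mix = −R(n_A ln x_A + n_B ln x_B) = −8.314 × (3.22 ln 0.819 + 0.71 ln 0.181) = 15.4 J/K.

ΔS_mix = 15.4 J/K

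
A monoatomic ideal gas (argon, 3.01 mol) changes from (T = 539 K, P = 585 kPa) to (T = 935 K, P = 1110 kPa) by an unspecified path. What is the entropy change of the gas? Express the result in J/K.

ΔS = 18.4 J/K

ΔS = nC_p ln(T₂/T₁) − nR ln(P₂/P₁), with C_p = 5R/2 = 20.79 J mol⁻¹ K⁻¹ for a monoatomic ideal gas.
ΔS = 3.01 × [20.79 × ln(935/539) − 8.314 × ln(1110/585)] = 18.4 J/K.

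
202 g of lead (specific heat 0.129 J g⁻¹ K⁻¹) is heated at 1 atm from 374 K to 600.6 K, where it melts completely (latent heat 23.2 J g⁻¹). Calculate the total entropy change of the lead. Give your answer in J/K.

Warming step: ΔS₁ = m c ln(T_tr/T_i) = 202 × 0.129 × ln(600.6/374) = 12.34 J/K.
Phase change: ΔS₂ = +mL/T_tr = 202 × 23.2 / 600.6 = 7.803 J/K.
ΔS_total = (12.34) + (7.803) = 20.1 J/K.

ΔS = 20.1 J/K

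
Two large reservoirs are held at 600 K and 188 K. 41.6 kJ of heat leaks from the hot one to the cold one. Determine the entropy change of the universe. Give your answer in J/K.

ΔS_hot = −Q/T_H = −41600/600 = -69.33 J/K and ΔS_cold = +Q/T_C = 41600/188 = 221.3 J/K.
ΔS_total = -69.33 + 221.3 = 152 J/K, positive as the second law requires.

ΔS_total = 152 J/K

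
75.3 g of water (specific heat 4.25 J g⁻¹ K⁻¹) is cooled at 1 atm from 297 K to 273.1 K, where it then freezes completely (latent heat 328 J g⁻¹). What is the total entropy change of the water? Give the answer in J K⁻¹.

Cooling step: ΔS₁ = m c ln(T_tr/T_i) = 75.3 × 4.25 × ln(273.1/297) = -26.85 J/K.
Phase change: ΔS₂ = −mL/T_tr = −75.3 × 328 / 273.1 = -90.44 J/K.
ΔS_total = (-26.85) + (-90.44) = -117 J/K.

ΔS = -117 J/K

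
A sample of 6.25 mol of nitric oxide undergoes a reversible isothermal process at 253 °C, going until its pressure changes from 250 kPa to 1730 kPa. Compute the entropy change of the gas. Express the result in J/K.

For an isothermal ideal gas ΔS_gas = nR ln(P₁/P₂) = 6.25 × 8.314 × ln(250/1730) = -101 J/K.

ΔS_gas = -101 J/K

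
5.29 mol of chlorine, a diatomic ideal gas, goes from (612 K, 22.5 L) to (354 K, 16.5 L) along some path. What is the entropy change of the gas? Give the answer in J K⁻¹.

Entropy is a state function: ΔS = nC_V ln(T₂/T₁) + nR ln(V₂/V₁), with C_V = 5R/2 = 20.79 J mol⁻¹ K⁻¹ for a diatomic ideal gas.
ΔS = 5.29 × [20.79 × ln(354/612) + 8.314 × ln(16.5/22.5)] = -73.8 J/K.

ΔS = -73.8 J/K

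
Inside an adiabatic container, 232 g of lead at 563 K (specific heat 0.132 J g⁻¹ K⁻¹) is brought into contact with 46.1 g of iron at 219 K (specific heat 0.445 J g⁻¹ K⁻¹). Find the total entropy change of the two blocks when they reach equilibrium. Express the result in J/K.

ΔS_total = 4.99 J/K

Energy balance: T_f = (m₁c₁T₁ + m₂c₂T₂)/(m₁c₁ + m₂c₂) = 425 K.
ΔS₁ = m₁c₁ ln(T_f/T₁) = 30.624 × ln(425/563) = -8.611 J/K.
ΔS₂ = m₂c₂ ln(T_f/T₂) = 20.5145 × ln(425/219) = 13.6 J/K.
ΔS_total = -8.611 + 13.6 = 4.99 J/K.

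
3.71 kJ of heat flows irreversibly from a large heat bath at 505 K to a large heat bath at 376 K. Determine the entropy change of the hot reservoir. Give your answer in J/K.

The hot reservoir loses heat Q, so ΔS_hot = −Q/T_H = −3710/505 = -7.35 J/K.

ΔS_hot = -7.35 J/K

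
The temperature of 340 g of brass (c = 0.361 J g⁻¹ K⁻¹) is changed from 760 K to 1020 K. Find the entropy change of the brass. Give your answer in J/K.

ΔS = 36.1 J/K

ΔS = ∫dQ_rev/T = m c ln(T₂/T₁) = 340 × 0.361 × ln(1020/760) = 36.1 J/K.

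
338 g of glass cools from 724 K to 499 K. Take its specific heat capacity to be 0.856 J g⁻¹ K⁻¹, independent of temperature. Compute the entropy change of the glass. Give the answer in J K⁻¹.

ΔS = -108 J/K

ΔS = ∫dQ_rev/T = m c ln(T₂/T₁) = 338 × 0.856 × ln(499/724) = -108 J/K.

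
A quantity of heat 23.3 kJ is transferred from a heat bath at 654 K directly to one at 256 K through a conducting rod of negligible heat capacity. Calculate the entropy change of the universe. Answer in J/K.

ΔS_total = 55.4 J/K

ΔS_hot = −Q/T_H = −23300/654 = -35.63 J/K and ΔS_cold = +Q/T_C = 23300/256 = 91.02 J/K.
ΔS_total = -35.63 + 91.02 = 55.4 J/K, positive as the second law requires.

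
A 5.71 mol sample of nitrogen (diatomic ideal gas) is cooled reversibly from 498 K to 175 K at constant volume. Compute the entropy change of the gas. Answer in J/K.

ΔS = -124 J/K

At constant volume, ΔS = nC_V ln(T₂/T₁) with C_V = 5R/2 = 20.79 J mol⁻¹ K⁻¹.
ΔS = 5.71 × 20.79 × ln(175/498) = -124 J/K.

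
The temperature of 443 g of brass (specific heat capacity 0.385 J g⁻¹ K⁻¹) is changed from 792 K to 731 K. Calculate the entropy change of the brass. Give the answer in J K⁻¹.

ΔS = -13.7 J/K

ΔS = ∫dQ_rev/T = m c ln(T₂/T₁) = 443 × 0.385 × ln(731/792) = -13.7 J/K.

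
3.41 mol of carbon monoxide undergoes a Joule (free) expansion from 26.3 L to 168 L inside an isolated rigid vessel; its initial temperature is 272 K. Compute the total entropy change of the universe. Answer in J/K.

ΔS_universe = 52.6 J/K

For an ideal gas in free expansion Q = 0 and W = 0, so T is unchanged.
Entropy is a state function; using a reversible isothermal path, ΔS_gas = nR ln(V₂/V₁) = 3.41 × 8.314 × ln(168/26.3) = 52.6 J/K.
The insulated surroundings exchange no heat, so ΔS_surr = 0 and ΔS_universe = ΔS_gas.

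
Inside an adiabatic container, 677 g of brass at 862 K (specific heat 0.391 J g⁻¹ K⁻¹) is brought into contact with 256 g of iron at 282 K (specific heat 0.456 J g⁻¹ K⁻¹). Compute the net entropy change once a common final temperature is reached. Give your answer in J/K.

ΔS_total = 42.5 J/K

Energy balance: T_f = (m₁c₁T₁ + m₂c₂T₂)/(m₁c₁ + m₂c₂) = 684.5 K.
ΔS₁ = m₁c₁ ln(T_f/T₁) = 264.707 × ln(684.5/862) = -61.03 J/K.
ΔS₂ = m₂c₂ ln(T_f/T₂) = 116.736 × ln(684.5/282) = 103.5 J/K.
ΔS_total = -61.03 + 103.5 = 42.5 J/K.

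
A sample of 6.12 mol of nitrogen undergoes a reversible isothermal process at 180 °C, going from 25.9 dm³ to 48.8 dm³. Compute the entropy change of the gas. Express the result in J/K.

For an isothermal ideal gas ΔS_gas = nR ln(V₂/V₁) = 6.12 × 8.314 × ln(48.8/25.9) = 32.2 J/K.

ΔS_gas = 32.2 J/K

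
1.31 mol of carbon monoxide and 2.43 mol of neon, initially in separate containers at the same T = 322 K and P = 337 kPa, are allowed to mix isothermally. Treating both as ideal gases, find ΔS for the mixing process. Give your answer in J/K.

ΔS_mix = 20.1 J/K

Mole fractions: x_A = 1.31/3.74 = 0.35, x_B = 0.65.
ΔS_mix = −R(n_A ln x_A + n_B ln x_B) = −8.314 × (1.31 ln 0.35 + 2.43 ln 0.65) = 20.1 J/K.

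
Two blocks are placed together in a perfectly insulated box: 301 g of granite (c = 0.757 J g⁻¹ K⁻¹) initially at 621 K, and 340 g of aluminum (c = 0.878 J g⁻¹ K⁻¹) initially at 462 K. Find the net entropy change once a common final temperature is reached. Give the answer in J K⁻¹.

ΔS_total = 5.71 J/K

Energy balance: T_f = (m₁c₁T₁ + m₂c₂T₂)/(m₁c₁ + m₂c₂) = 530.83 K.
ΔS₁ = m₁c₁ ln(T_f/T₁) = 227.857 × ln(530.83/621) = -35.75 J/K.
ΔS₂ = m₂c₂ ln(T_f/T₂) = 298.52 × ln(530.83/462) = 41.46 J/K.
ΔS_total = -35.75 + 41.46 = 5.71 J/K.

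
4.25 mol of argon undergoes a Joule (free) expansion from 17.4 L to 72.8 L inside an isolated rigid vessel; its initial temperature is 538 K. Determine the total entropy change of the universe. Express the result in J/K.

ΔS_universe = 50.6 J/K

For an ideal gas in free expansion Q = 0 and W = 0, so T is unchanged.
Entropy is a state function; using a reversible isothermal path, ΔS_gas = nR ln(V₂/V₁) = 4.25 × 8.314 × ln(72.8/17.4) = 50.6 J/K.
The insulated surroundings exchange no heat, so ΔS_surr = 0 and ΔS_universe = ΔS_gas.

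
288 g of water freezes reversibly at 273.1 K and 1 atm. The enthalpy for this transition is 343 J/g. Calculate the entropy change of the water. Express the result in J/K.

ΔS = -362 J/K

Heat released by the substance: Q = −mL = −288 × 343 = −98784 J.
At constant T, ΔS = Q_rev/T = −98784 / 273.1 = -362 J/K.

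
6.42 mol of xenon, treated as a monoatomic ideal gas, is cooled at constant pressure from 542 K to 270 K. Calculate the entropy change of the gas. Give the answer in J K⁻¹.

ΔS = -93 J/K

At constant pressure, ΔS = nC_p ln(T₂/T₁) with C_p = 5R/2 = 20.79 J mol⁻¹ K⁻¹.
ΔS = 6.42 × 20.79 × ln(270/542) = -93 J/K.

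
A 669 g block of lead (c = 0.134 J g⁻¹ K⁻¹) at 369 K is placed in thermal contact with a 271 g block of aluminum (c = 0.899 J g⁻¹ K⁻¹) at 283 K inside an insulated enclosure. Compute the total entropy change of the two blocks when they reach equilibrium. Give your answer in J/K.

ΔS_total = 2.4 J/K

Energy balance: T_f = (m₁c₁T₁ + m₂c₂T₂)/(m₁c₁ + m₂c₂) = 306.13 K.
ΔS₁ = m₁c₁ ln(T_f/T₁) = 89.646 × ln(306.13/369) = -16.74 J/K.
ΔS₂ = m₂c₂ ln(T_f/T₂) = 243.629 × ln(306.13/283) = 19.14 J/K.
ΔS_total = -16.74 + 19.14 = 2.4 J/K.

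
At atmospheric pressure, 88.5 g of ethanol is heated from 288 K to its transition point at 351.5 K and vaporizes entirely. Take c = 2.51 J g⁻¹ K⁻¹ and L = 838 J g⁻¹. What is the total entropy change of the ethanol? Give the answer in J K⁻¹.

ΔS = 255 J/K

Warming step: ΔS₁ = m c ln(T_tr/T_i) = 88.5 × 2.51 × ln(351.5/288) = 44.26 J/K.
Phase change: ΔS₂ = +mL/T_tr = 88.5 × 838 / 351.5 = 211 J/K.
ΔS_total = (44.26) + (211) = 255 J/K.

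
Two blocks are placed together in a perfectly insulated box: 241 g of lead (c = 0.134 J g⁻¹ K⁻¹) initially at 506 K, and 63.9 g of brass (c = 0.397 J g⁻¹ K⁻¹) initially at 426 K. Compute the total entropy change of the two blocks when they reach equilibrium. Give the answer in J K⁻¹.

Energy balance: T_f = (m₁c₁T₁ + m₂c₂T₂)/(m₁c₁ + m₂c₂) = 470.8 K.
ΔS₁ = m₁c₁ ln(T_f/T₁) = 32.294 × ln(470.8/506) = -2.328 J/K.
ΔS₂ = m₂c₂ ln(T_f/T₂) = 25.3683 × ln(470.8/426) = 2.537 J/K.
ΔS_total = -2.328 + 2.537 = 0.209 J/K.

ΔS_total = 0.209 J/K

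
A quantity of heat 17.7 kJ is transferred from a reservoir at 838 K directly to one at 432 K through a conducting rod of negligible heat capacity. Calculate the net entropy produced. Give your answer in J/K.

ΔS_total = 19.9 J/K

ΔS_hot = −Q/T_H = −17700/838 = -21.122 J/K and ΔS_cold = +Q/T_C = 17700/432 = 40.972 J/K.
ΔS_total = -21.122 + 40.972 = 19.9 J/K, positive as the second law requires.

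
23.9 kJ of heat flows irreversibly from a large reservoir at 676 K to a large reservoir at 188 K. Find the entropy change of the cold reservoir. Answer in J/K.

ΔS_cold = 127 J/K

The cold reservoir gains heat Q, so ΔS_cold = +Q/T_C = 23900/188 = 127 J/K.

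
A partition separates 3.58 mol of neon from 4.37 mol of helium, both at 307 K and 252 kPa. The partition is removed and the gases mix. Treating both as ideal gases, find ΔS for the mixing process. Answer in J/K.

ΔS_mix = 45.5 J/K

Mole fractions: x_A = 3.58/7.95 = 0.45, x_B = 0.55.
ΔS_mix = −R(n_A ln x_A + n_B ln x_B) = −8.314 × (3.58 ln 0.45 + 4.37 ln 0.55) = 45.5 J/K.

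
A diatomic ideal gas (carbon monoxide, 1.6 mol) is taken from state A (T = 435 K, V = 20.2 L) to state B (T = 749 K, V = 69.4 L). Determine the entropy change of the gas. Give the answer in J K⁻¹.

Entropy is a state function: ΔS = nC_V ln(T₂/T₁) + nR ln(V₂/V₁), with C_V = 5R/2 = 20.79 J mol⁻¹ K⁻¹ for a diatomic ideal gas.
ΔS = 1.6 × [20.79 × ln(749/435) + 8.314 × ln(69.4/20.2)] = 34.5 J/K.

ΔS = 34.5 J/K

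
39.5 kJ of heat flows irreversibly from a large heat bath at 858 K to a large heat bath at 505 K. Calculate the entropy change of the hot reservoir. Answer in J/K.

ΔS_hot = -46 J/K

The hot reservoir loses heat Q, so ΔS_hot = −Q/T_H = −39500/858 = -46 J/K.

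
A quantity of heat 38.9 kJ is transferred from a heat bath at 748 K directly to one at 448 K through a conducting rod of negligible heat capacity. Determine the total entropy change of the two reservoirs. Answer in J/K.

ΔS_total = 34.8 J/K

ΔS_hot = −Q/T_H = −38900/748 = -52.01 J/K and ΔS_cold = +Q/T_C = 38900/448 = 86.83 J/K.
ΔS_total = -52.01 + 86.83 = 34.8 J/K, positive as the second law requires.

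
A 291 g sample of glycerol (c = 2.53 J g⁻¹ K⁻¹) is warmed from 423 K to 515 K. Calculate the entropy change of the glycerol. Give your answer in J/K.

ΔS = ∫dQ_rev/T = m c ln(T₂/T₁) = 291 × 2.53 × ln(515/423) = 145 J/K.

ΔS = 145 J/K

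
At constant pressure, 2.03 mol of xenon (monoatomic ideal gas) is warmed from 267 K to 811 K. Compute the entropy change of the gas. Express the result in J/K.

At constant pressure, ΔS = nC_p ln(T₂/T₁) with C_p = 5R/2 = 20.79 J mol⁻¹ K⁻¹.
ΔS = 2.03 × 20.79 × ln(811/267) = 46.9 J/K.

ΔS = 46.9 J/K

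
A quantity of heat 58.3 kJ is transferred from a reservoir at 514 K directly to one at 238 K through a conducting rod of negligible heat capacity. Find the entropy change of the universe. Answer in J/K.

ΔS_hot = −Q/T_H = −58300/514 = -113.4 J/K and ΔS_cold = +Q/T_C = 58300/238 = 245 J/K.
ΔS_total = -113.4 + 245 = 132 J/K, positive as the second law requires.

ΔS_total = 132 J/K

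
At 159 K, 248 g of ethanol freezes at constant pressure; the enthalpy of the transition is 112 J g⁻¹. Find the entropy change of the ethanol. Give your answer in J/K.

Heat released by the substance: Q = −mL = −248 × 112 = −27776 J.
At constant T, ΔS = Q_rev/T = −27776 / 159 = -175 J/K.

ΔS = -175 J/K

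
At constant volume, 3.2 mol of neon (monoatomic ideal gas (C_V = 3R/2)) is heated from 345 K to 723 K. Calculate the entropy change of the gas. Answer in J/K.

At constant volume, ΔS = nC_V ln(T₂/T₁) with C_V = 3R/2 = 12.47 J mol⁻¹ K⁻¹.
ΔS = 3.2 × 12.47 × ln(723/345) = 29.5 J/K.

ΔS = 29.5 J/K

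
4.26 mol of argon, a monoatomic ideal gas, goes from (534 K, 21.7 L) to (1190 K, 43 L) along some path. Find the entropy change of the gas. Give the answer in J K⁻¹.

ΔS = 66.8 J/K

Entropy is a state function: ΔS = nC_V ln(T₂/T₁) + nR ln(V₂/V₁), with C_V = 3R/2 = 12.47 J mol⁻¹ K⁻¹ for a monoatomic ideal gas.
ΔS = 4.26 × [12.47 × ln(1190/534) + 8.314 × ln(43/21.7)] = 66.8 J/K.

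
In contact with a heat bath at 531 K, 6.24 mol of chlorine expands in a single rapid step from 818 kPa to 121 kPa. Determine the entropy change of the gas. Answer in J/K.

Entropy is a state function, so ΔS_gas depends only on the end states.
For an isothermal ideal gas ΔS_gas = nR ln(P₁/P₂) = 6.24 × 8.314 × ln(818/121) = 99.1 J/K.

ΔS_gas = 99.1 J/K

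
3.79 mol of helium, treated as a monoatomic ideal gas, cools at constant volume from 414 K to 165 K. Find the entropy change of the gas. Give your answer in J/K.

At constant volume, ΔS = nC_V ln(T₂/T₁) with C_V = 3R/2 = 12.47 J mol⁻¹ K⁻¹.
ΔS = 3.79 × 12.47 × ln(165/414) = -43.5 J/K.

ΔS = -43.5 J/K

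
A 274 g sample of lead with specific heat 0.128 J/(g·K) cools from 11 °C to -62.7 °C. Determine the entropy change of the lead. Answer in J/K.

In kelvin: T₁ = 284.15 K, T₂ = 210.45 K. ΔS = ∫dQ_rev/T = m c ln(T₂/T₁) = 274 × 0.128 × ln(210.45/284.15) = -10.5 J/K.

ΔS = -10.5 J/K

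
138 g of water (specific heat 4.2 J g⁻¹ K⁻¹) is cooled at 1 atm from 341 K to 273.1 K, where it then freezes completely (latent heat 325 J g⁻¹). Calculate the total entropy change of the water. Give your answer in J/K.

ΔS = -293 J/K

Cooling step: ΔS₁ = m c ln(T_tr/T_i) = 138 × 4.2 × ln(273.1/341) = -128.7 J/K.
Phase change: ΔS₂ = −mL/T_tr = −138 × 325 / 273.1 = -164.2 J/K.
ΔS_total = (-128.7) + (-164.2) = -293 J/K.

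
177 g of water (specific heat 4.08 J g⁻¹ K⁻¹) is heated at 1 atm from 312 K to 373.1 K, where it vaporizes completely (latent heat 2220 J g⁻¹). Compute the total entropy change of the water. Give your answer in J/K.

Warming step: ΔS₁ = m c ln(T_tr/T_i) = 177 × 4.08 × ln(373.1/312) = 129.2 J/K.
Phase change: ΔS₂ = +mL/T_tr = 177 × 2220 / 373.1 = 1053 J/K.
ΔS_total = (129.2) + (1053) = 1180 J/K.

ΔS = 1180 J/K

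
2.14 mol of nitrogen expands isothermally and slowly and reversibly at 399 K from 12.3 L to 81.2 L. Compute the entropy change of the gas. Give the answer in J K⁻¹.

ΔS_gas = 33.6 J/K

For an isothermal ideal gas ΔS_gas = nR ln(V₂/V₁) = 2.14 × 8.314 × ln(81.2/12.3) = 33.6 J/K.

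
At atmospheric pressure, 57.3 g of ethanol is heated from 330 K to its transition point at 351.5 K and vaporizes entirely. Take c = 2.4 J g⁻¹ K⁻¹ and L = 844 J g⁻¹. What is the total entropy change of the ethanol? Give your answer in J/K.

ΔS = 146 J/K

Warming step: ΔS₁ = m c ln(T_tr/T_i) = 57.3 × 2.4 × ln(351.5/330) = 8.68 J/K.
Phase change: ΔS₂ = +mL/T_tr = 57.3 × 844 / 351.5 = 137.6 J/K.
ΔS_total = (8.68) + (137.6) = 146 J/K.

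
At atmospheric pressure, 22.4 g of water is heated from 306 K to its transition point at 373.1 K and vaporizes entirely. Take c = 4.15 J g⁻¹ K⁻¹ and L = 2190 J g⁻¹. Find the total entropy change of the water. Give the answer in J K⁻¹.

ΔS = 150 J/K

Warming step: ΔS₁ = m c ln(T_tr/T_i) = 22.4 × 4.15 × ln(373.1/306) = 18.43 J/K.
Phase change: ΔS₂ = +mL/T_tr = 22.4 × 2190 / 373.1 = 131.5 J/K.
ΔS_total = (18.43) + (131.5) = 150 J/K.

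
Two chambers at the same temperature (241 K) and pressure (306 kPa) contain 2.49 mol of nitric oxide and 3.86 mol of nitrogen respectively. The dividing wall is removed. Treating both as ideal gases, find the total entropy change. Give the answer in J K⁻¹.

ΔS_mix = 35.4 J/K

Mole fractions: x_A = 2.49/6.35 = 0.392, x_B = 0.608.
ΔS_mix = −R(n_A ln x_A + n_B ln x_B) = −8.314 × (2.49 ln 0.392 + 3.86 ln 0.608) = 35.4 J/K.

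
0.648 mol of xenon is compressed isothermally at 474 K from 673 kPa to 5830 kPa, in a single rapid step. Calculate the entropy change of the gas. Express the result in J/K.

ΔS_gas = -11.6 J/K

Entropy is a state function, so ΔS_gas depends only on the end states.
For an isothermal ideal gas ΔS_gas = nR ln(P₁/P₂) = 0.648 × 8.314 × ln(673/5830) = -11.6 J/K.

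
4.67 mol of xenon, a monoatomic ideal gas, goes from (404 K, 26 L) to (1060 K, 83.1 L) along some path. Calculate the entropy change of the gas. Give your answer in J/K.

ΔS = 101 J/K

Entropy is a state function: ΔS = nC_V ln(T₂/T₁) + nR ln(V₂/V₁), with C_V = 3R/2 = 12.47 J mol⁻¹ K⁻¹ for a monoatomic ideal gas.
ΔS = 4.67 × [12.47 × ln(1060/404) + 8.314 × ln(83.1/26)] = 101 J/K.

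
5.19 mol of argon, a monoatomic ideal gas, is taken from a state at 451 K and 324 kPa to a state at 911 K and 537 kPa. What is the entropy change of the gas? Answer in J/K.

ΔS = 54 J/K

ΔS = nC_p ln(T₂/T₁) − nR ln(P₂/P₁), with C_p = 5R/2 = 20.79 J mol⁻¹ K⁻¹ for a monoatomic ideal gas.
ΔS = 5.19 × [20.79 × ln(911/451) − 8.314 × ln(537/324)] = 54 J/K.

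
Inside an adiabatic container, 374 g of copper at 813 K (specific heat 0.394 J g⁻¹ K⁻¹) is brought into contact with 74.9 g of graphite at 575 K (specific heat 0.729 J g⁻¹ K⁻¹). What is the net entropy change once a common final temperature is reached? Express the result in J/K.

ΔS_total = 2.26 J/K

Energy balance: T_f = (m₁c₁T₁ + m₂c₂T₂)/(m₁c₁ + m₂c₂) = 748.65 K.
ΔS₁ = m₁c₁ ln(T_f/T₁) = 147.356 × ln(748.65/813) = -12.15 J/K.
ΔS₂ = m₂c₂ ln(T_f/T₂) = 54.6021 × ln(748.65/575) = 14.41 J/K.
ΔS_total = -12.15 + 14.41 = 2.26 J/K.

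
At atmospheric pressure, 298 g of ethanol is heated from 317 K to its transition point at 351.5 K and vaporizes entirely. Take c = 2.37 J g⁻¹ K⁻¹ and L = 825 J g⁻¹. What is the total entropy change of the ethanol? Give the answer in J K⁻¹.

Warming step: ΔS₁ = m c ln(T_tr/T_i) = 298 × 2.37 × ln(351.5/317) = 72.96 J/K.
Phase change: ΔS₂ = +mL/T_tr = 298 × 825 / 351.5 = 699.4 J/K.
ΔS_total = (72.96) + (699.4) = 772 J/K.

ΔS = 772 J/K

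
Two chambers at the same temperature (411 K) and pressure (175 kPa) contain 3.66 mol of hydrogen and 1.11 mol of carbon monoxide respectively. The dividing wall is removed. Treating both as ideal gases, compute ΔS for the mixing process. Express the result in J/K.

ΔS_mix = 21.5 J/K

Mole fractions: x_A = 3.66/4.77 = 0.767, x_B = 0.233.
ΔS_mix = −R(n_A ln x_A + n_B ln x_B) = −8.314 × (3.66 ln 0.767 + 1.11 ln 0.233) = 21.5 J/K.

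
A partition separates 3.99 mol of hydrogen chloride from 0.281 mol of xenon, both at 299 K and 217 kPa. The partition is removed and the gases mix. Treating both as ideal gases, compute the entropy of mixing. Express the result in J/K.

ΔS_mix = 8.62 J/K

Mole fractions: x_A = 3.99/4.27 = 0.934, x_B = 0.0658.
ΔS_mix = −R(n_A ln x_A + n_B ln x_B) = −8.314 × (3.99 ln 0.934 + 0.281 ln 0.0658) = 8.62 J/K.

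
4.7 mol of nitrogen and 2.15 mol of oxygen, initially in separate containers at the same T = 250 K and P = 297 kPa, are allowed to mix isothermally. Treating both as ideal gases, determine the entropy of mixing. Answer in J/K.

Mole fractions: x_A = 4.7/6.85 = 0.686, x_B = 0.314.
ΔS_mix = −R(n_A ln x_A + n_B ln x_B) = −8.314 × (4.7 ln 0.686 + 2.15 ln 0.314) = 35.4 J/K.

ΔS_mix = 35.4 J/K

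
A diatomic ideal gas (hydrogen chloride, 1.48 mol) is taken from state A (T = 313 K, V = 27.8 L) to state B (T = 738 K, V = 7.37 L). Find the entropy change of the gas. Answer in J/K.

Entropy is a state function: ΔS = nC_V ln(T₂/T₁) + nR ln(V₂/V₁), with C_V = 5R/2 = 20.79 J mol⁻¹ K⁻¹ for a diatomic ideal gas.
ΔS = 1.48 × [20.79 × ln(738/313) + 8.314 × ln(7.37/27.8)] = 10 J/K.

ΔS = 10 J/K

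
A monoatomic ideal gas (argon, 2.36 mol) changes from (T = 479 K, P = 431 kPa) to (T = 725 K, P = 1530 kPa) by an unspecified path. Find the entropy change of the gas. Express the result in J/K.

ΔS = nC_p ln(T₂/T₁) − nR ln(P₂/P₁), with C_p = 5R/2 = 20.79 J mol⁻¹ K⁻¹ for a monoatomic ideal gas.
ΔS = 2.36 × [20.79 × ln(725/479) − 8.314 × ln(1530/431)] = -4.53 J/K.

ΔS = -4.53 J/K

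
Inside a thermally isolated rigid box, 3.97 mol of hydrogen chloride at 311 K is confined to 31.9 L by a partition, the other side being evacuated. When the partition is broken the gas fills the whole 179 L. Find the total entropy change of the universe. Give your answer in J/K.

ΔS_universe = 56.9 J/K

No heat is exchanged and no work is done, so the ideal-gas temperature stays constant.
Entropy is a state function; using a reversible isothermal path, ΔS_gas = nR ln(V₂/V₁) = 3.97 × 8.314 × ln(179/31.9) = 56.9 J/K.
The insulated surroundings exchange no heat, so ΔS_surr = 0 and ΔS_universe = ΔS_gas.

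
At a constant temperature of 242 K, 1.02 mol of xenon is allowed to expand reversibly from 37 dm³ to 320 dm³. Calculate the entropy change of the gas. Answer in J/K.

For an isothermal ideal gas ΔS_gas = nR ln(V₂/V₁) = 1.02 × 8.314 × ln(320/37) = 18.3 J/K.

ΔS_gas = 18.3 J/K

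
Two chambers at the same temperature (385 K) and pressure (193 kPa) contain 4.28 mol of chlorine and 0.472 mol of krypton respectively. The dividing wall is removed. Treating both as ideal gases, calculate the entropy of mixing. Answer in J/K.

ΔS_mix = 12.8 J/K

Mole fractions: x_A = 4.28/4.75 = 0.901, x_B = 0.0993.
ΔS_mix = −R(n_A ln x_A + n_B ln x_B) = −8.314 × (4.28 ln 0.901 + 0.472 ln 0.0993) = 12.8 J/K.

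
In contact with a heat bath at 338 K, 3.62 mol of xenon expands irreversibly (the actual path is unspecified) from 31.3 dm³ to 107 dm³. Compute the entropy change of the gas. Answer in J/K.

Entropy is a state function, so ΔS_gas depends only on the end states.
For an isothermal ideal gas ΔS_gas = nR ln(V₂/V₁) = 3.62 × 8.314 × ln(107/31.3) = 37 J/K.

ΔS_gas = 37 J/K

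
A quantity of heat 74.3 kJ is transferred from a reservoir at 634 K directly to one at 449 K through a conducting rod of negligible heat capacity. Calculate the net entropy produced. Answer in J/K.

ΔS_total = 48.3 J/K

ΔS_hot = −Q/T_H = −74300/634 = -117.2 J/K and ΔS_cold = +Q/T_C = 74300/449 = 165.5 J/K.
ΔS_total = -117.2 + 165.5 = 48.3 J/K, positive as the second law requires.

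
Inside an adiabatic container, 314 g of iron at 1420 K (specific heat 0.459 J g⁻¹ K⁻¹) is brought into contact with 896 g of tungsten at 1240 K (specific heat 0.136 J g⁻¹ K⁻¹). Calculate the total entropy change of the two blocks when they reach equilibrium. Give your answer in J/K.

ΔS_total = 0.604 J/K

Energy balance: T_f = (m₁c₁T₁ + m₂c₂T₂)/(m₁c₁ + m₂c₂) = 1337.5 K.
ΔS₁ = m₁c₁ ln(T_f/T₁) = 144.126 × ln(1337.5/1420) = -8.623 J/K.
ΔS₂ = m₂c₂ ln(T_f/T₂) = 121.856 × ln(1337.5/1240) = 9.227 J/K.
ΔS_total = -8.623 + 9.227 = 0.604 J/K.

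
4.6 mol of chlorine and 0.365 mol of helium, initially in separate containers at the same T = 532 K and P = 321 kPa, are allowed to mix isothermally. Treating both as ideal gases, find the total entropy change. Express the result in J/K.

Mole fractions: x_A = 4.6/4.96 = 0.926, x_B = 0.0735.
ΔS_mix = −R(n_A ln x_A + n_B ln x_B) = −8.314 × (4.6 ln 0.926 + 0.365 ln 0.0735) = 10.8 J/K.

ΔS_mix = 10.8 J/K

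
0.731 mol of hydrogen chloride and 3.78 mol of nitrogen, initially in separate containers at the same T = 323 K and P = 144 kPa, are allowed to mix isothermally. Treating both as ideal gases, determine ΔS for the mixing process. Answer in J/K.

ΔS_mix = 16.6 J/K

Mole fractions: x_A = 0.731/4.51 = 0.162, x_B = 0.838.
ΔS_mix = −R(n_A ln x_A + n_B ln x_B) = −8.314 × (0.731 ln 0.162 + 3.78 ln 0.838) = 16.6 J/K.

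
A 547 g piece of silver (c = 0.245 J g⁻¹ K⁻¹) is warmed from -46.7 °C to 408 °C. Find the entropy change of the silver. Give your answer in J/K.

ΔS = 148 J/K

In kelvin: T₁ = 226.45 K, T₂ = 681.15 K. ΔS = ∫dQ_rev/T = m c ln(T₂/T₁) = 547 × 0.245 × ln(681.15/226.45) = 148 J/K.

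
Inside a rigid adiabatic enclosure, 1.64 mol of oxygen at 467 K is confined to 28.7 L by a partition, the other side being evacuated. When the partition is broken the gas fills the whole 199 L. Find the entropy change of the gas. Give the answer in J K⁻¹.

ΔS_gas = 26.4 J/K

No heat is exchanged and no work is done, so the ideal-gas temperature stays constant.
Entropy is a state function; using a reversible isothermal path, ΔS_gas = nR ln(V₂/V₁) = 1.64 × 8.314 × ln(199/28.7) = 26.4 J/K.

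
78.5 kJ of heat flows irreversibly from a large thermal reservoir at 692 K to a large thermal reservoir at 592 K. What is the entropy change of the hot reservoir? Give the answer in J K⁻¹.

The hot reservoir loses heat Q, so ΔS_hot = −Q/T_H = −78500/692 = -113 J/K.

ΔS_hot = -113 J/K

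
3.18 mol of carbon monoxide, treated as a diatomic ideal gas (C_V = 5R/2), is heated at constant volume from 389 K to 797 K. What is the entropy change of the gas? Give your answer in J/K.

ΔS = 47.4 J/K

At constant volume, ΔS = nC_V ln(T₂/T₁) with C_V = 5R/2 = 20.79 J mol⁻¹ K⁻¹.
ΔS = 3.18 × 20.79 × ln(797/389) = 47.4 J/K.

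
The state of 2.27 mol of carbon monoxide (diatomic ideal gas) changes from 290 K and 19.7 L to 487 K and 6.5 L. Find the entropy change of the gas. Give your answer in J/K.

ΔS = 3.53 J/K

Entropy is a state function: ΔS = nC_V ln(T₂/T₁) + nR ln(V₂/V₁), with C_V = 5R/2 = 20.79 J mol⁻¹ K⁻¹ for a diatomic ideal gas.
ΔS = 2.27 × [20.79 × ln(487/290) + 8.314 × ln(6.5/19.7)] = 3.53 J/K.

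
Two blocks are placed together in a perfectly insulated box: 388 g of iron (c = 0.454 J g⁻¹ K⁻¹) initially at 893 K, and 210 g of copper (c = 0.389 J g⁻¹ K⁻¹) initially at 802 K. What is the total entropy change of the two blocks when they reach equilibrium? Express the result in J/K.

Energy balance: T_f = (m₁c₁T₁ + m₂c₂T₂)/(m₁c₁ + m₂c₂) = 864.17 K.
ΔS₁ = m₁c₁ ln(T_f/T₁) = 176.152 × ln(864.17/893) = -5.781 J/K.
ΔS₂ = m₂c₂ ln(T_f/T₂) = 81.69 × ln(864.17/802) = 6.099 J/K.
ΔS_total = -5.781 + 6.099 = 0.318 J/K.

ΔS_total = 0.318 J/K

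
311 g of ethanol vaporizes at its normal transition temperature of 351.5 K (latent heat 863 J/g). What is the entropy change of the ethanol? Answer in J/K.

Heat absorbed by the substance: Q = mL = 311 × 863 = 268393 J.
At constant T, ΔS = Q_rev/T = 268393 / 351.5 = 764 J/K.

ΔS = 764 J/K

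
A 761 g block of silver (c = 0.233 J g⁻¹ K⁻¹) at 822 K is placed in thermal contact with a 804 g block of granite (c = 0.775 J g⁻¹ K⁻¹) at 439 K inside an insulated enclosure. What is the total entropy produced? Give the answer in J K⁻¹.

Energy balance: T_f = (m₁c₁T₁ + m₂c₂T₂)/(m₁c₁ + m₂c₂) = 523.84 K.
ΔS₁ = m₁c₁ ln(T_f/T₁) = 177.313 × ln(523.84/822) = -79.89 J/K.
ΔS₂ = m₂c₂ ln(T_f/T₂) = 623.1 × ln(523.84/439) = 110.1 J/K.
ΔS_total = -79.89 + 110.1 = 30.2 J/K.

ΔS_total = 30.2 J/K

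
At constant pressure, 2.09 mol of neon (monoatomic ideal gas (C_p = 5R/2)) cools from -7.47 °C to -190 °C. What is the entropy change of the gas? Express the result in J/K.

In kelvin: T₁ = 265.68 K, T₂ = 83.15 K. At constant pressure, ΔS = nC_p ln(T₂/T₁) with C_p = 5R/2 = 20.79 J mol⁻¹ K⁻¹.
ΔS = 2.09 × 20.79 × ln(83.15/265.68) = -50.5 J/K.

ΔS = -50.5 J/K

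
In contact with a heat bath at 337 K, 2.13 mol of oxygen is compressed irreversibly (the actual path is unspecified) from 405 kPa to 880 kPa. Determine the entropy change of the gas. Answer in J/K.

Entropy is a state function, so ΔS_gas depends only on the end states.
For an isothermal ideal gas ΔS_gas = nR ln(P₁/P₂) = 2.13 × 8.314 × ln(405/880) = -13.7 J/K.

ΔS_gas = -13.7 J/K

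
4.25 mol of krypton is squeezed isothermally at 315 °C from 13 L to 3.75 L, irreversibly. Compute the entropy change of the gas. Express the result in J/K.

Entropy is a state function, so ΔS_gas depends only on the end states.
For an isothermal ideal gas ΔS_gas = nR ln(V₂/V₁) = 4.25 × 8.314 × ln(3.75/13) = -43.9 J/K.

ΔS_gas = -43.9 J/K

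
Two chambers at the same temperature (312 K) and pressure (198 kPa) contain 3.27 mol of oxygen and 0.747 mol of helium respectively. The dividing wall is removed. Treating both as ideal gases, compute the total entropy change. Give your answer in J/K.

ΔS_mix = 16 J/K

Mole fractions: x_A = 3.27/4.02 = 0.814, x_B = 0.186.
ΔS_mix = −R(n_A ln x_A + n_B ln x_B) = −8.314 × (3.27 ln 0.814 + 0.747 ln 0.186) = 16 J/K.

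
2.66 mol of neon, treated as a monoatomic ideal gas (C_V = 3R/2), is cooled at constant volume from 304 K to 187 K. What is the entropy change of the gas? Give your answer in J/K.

ΔS = -16.1 J/K

At constant volume, ΔS = nC_V ln(T₂/T₁) with C_V = 3R/2 = 12.47 J mol⁻¹ K⁻¹.
ΔS = 2.66 × 12.47 × ln(187/304) = -16.1 J/K.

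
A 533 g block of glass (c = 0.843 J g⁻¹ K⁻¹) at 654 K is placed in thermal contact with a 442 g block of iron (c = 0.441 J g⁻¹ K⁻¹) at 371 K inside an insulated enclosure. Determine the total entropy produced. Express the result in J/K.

ΔS_total = 20.1 J/K

Energy balance: T_f = (m₁c₁T₁ + m₂c₂T₂)/(m₁c₁ + m₂c₂) = 568.38 K.
ΔS₁ = m₁c₁ ln(T_f/T₁) = 449.319 × ln(568.38/654) = -63.05 J/K.
ΔS₂ = m₂c₂ ln(T_f/T₂) = 194.922 × ln(568.38/371) = 83.15 J/K.
ΔS_total = -63.05 + 83.15 = 20.1 J/K.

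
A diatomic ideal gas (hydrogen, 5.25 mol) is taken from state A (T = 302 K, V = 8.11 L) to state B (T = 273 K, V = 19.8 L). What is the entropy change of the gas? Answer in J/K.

Entropy is a state function: ΔS = nC_V ln(T₂/T₁) + nR ln(V₂/V₁), with C_V = 5R/2 = 20.79 J mol⁻¹ K⁻¹ for a diatomic ideal gas.
ΔS = 5.25 × [20.79 × ln(273/302) + 8.314 × ln(19.8/8.11)] = 27.9 J/K.

ΔS = 27.9 J/K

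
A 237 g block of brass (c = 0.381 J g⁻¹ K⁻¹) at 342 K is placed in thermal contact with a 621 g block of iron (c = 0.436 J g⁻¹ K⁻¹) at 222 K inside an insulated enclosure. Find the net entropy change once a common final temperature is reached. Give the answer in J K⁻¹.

Energy balance: T_f = (m₁c₁T₁ + m₂c₂T₂)/(m₁c₁ + m₂c₂) = 252.01 K.
ΔS₁ = m₁c₁ ln(T_f/T₁) = 90.297 × ln(252.01/342) = -27.57 J/K.
ΔS₂ = m₂c₂ ln(T_f/T₂) = 270.756 × ln(252.01/222) = 34.33 J/K.
ΔS_total = -27.57 + 34.33 = 6.76 J/K.

ΔS_total = 6.76 J/K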